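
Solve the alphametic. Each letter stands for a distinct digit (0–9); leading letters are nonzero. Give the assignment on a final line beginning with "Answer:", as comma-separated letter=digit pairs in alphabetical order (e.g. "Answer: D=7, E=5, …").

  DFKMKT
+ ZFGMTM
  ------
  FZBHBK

Step 1. [col 1: T + M ≡ K (mod 10)] K=8 is one option consistent with column 1 (T + M ≡ K (mod 10), carry-in 0) — take it, so K=8.
Step 2. [col 1: T + M ≡ K (mod 10)] T=1 is one option consistent with column 1 (T + M ≡ K (mod 10), carry-in 0) — take it, so T=1.
Step 3. [col 1: T + M ≡ K (mod 10)] from column 1 (T=1, K=8, carry-in 0, digits 1,8 already taken and all letters distinct): M must equal 7 ⇒ M=7.
Step 4. [col 2: K + T ≡ B (mod 10)] column 2: given K=8, T=1, carry-in 0, and digits 1,7,8 already taken and all letters distinct, K+T≡B (mod 10) forces B=9, so B=9.
Step 5. [col 3: M + M ≡ H (mod 10)] in column 3 we have M+M≡H with carry-in 0; given M=7 and digits 1,7,8,9 already taken and all letters distinct, that pins H to 4. So H=4.
Step 6. [col 4: K + G ≡ B (mod 10)] column 4: given K=8, B=9, carry-in 1, and digits 1,4,7,8,9 already taken and all letters distinct, K+G≡B (mod 10) forces G=0, so G=0.
Step 7. [col 5: F + F ≡ Z (mod 10)] column 5 (F + F ≡ Z (mod 10), carry-in 0) doesn't pin Z yet; pick Z=2 and continue. So Z=2.
Step 8. [col 5: F + F ≡ Z (mod 10)] from column 5 (Z=2, carry-in 0, digits 0,1,2,4,7,8,9 already taken and all letters distinct): F must equal 6. So F=6.
Step 9. [col 6: D + Z ≡ F (mod 10)] column 6: given Z=2, F=6, carry-in 1, and digits 0,1,2,4,6,7,8,9 already taken and all letters distinct, D+Z≡F (mod 10) forces D=3 ⇒ D=3.

Answer: B=9, D=3, F=6, G=0, H=4, K=8, M=7, T=1, Z=2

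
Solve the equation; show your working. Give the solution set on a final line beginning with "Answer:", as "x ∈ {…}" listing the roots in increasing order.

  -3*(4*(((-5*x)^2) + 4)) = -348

Step 1. [-3*(4*(((-5*x)^2) + 4)) = -348] -3·(inner) — divide through by -3, so div: 4*(((-5*x)^2) + 4) = 116.
Step 2. [4*(((-5*x)^2) + 4) = 116] 4·(inner) — divide through by 4 ⇒ div: ((-5*x)^2) + 4 = 29.
Step 3. [((-5*x)^2) + 4 = 29] +4 is outermost — subtract 4 both sides ⇒ sub: (-5*x)^2 = 25.
Step 4. [(-5*x)^2 = 25] √ both sides: 25 ≥ 0 gives two branches, so sqrt: -5*x = 5 or -5.
Step 5. [-5*x = 5 or -5] -5·(inner) — divide through by -5. So div: x = -1 or 1.

Answer: x ∈ {-1, 1}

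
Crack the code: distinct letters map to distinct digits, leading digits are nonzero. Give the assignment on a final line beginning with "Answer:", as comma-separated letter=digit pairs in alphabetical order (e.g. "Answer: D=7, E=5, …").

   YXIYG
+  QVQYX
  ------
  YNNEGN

Step 1. [Y] Y is the leading digit of a 6-digit sum of two 5-digit numbers; the final carry is exactly 1. So Y=1.
Step 2. [col 1: G + X ≡ N (mod 10)] column 1 (G + X ≡ N (mod 10), carry-in 0) doesn't pin N yet; pick N=0 and continue ⇒ N=0.
Step 3. [col 1: G + X ≡ N (mod 10)] G=3 is one option consistent with column 1 (G + X ≡ N (mod 10), carry-in 0) — take it. So G=3.
Step 4. [col 1: G + X ≡ N (mod 10)] in column 1 we have G+X≡N with carry-in 0; given G=3, N=0 and digits 0,1,3 already taken and all letters distinct, that pins X to 7, so X=7.
Step 5. [col 3: I + Q ≡ E (mod 10)] no forcing yet in column 3 (carry-in 0); Q=8 is free and consistent — try it, so Q=8.
Step 6. [col 3: I + Q ≡ E (mod 10)] no forcing yet in column 3 (carry-in 0); I=6 is free and consistent — try it. So I=6.
Step 7. [col 3: I + Q ≡ E (mod 10)] in column 3 we have I+Q≡E with carry-in 0; given I=6, Q=8 and digits 0,1,3,6,7,8 already taken and all letters distinct, that pins E to 4, so E=4.
Step 8. [col 4: X + V ≡ N (mod 10)] column 4: given X=7, N=0, carry-in 1, and digits 0,1,3,4,6,7,8 already taken and all letters distinct, X+V≡N (mod 10) forces V=2, so V=2.

Answer: E=4, G=3, I=6, N=0, Q=8, V=2, X=7, Y=1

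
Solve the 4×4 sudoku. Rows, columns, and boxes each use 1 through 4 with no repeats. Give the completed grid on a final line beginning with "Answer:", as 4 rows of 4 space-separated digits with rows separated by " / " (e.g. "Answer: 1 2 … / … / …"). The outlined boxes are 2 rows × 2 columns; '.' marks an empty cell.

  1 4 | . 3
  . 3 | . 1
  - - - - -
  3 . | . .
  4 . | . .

Step 1. [r4c4∈{2}] nothing but 2 survives at r4c4 ⇒ r4c4=2.
Step 2. [r2c3∈{2,4}] across row 2, 4 lands solely at r2c3, so r2c3=4.
Step 3. [r3c3∈{1}] only 1 remains possible at r3c3. So r3c3=1.
Step 4. [r2c1∈{2}] r2c1 has the single candidate 2 ⇒ r2c1=2.
Step 5. [r4c3∈{3}] r4c3's peers cover all but 3 ⇒ r4c3=3.
Step 6. [r3c2∈{2}] only 2 remains possible at r3c2. So r3c2=2.
Step 7. [r3c4∈{4}] r3c4 has the single candidate 4, so r3c4=4.
Step 8. [r4c2∈{1}] r4c2's peers cover all but 1. So r4c2=1.
Step 9. [r1c3∈{2}] r1c3 has the single candidate 2. So r1c3=2.

Answer: 1 4 2 3 / 2 3 4 1 / 3 2 1 4 / 4 1 3 2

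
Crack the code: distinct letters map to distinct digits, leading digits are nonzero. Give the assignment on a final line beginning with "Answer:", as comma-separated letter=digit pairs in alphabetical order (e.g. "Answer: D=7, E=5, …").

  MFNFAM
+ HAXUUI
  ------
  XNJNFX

Step 1. [col 1: M + I ≡ X (mod 10)] M=2 is one option consistent with column 1 (M + I ≡ X (mod 10), carry-in 0) — take it, so M=2.
Step 2. [col 1: M + I ≡ X (mod 10)] no forcing yet in column 1 (carry-in 0); I=6 is free and consistent — try it ⇒ I=6.
Step 3. [col 1: M + I ≡ X (mod 10)] in column 1 we have M+I≡X with carry-in 0; given M=2, I=6 and digits 2,6 already taken and all letters distinct, that pins X to 8, so X=8.
Step 4. [col 2: A + U ≡ F (mod 10)] no forcing yet in column 2 (carry-in 0); U=4 is free and consistent — try it ⇒ U=4.
Step 5. [col 2: A + U ≡ F (mod 10)] column 2 (A + U ≡ F (mod 10), carry-in 0) doesn't pin F yet; pick F=7 and continue. So F=7.
Step 6. [col 2: A + U ≡ F (mod 10)] in column 2 we have A+U≡F with carry-in 0; given U=4, F=7 and digits 2,4,6,7,8 already taken and all letters distinct, that pins A to 3, so A=3.
Step 7. [col 3: F + U ≡ N (mod 10)] in column 3 we have F+U≡N with carry-in 0; given F=7, U=4 and digits 2,3,4,6,7,8 already taken and all letters distinct, that pins N to 1. So N=1.
Step 8. [col 4: N + X ≡ J (mod 10)] from column 4 (N=1, X=8, carry-in 1, digits 1,2,3,4,6,7,8 already taken and all letters distinct): J must equal 0, so J=0.
Step 9. [col 6: M + H ≡ X (mod 10)] from column 6 (M=2, X=8, carry-in 1, digits 0,1,2,3,4,6,7,8 already taken and all letters distinct): H must equal 5 ⇒ H=5.

Answer: A=3, F=7, H=5, I=6, J=0, M=2, N=1, U=4, X=8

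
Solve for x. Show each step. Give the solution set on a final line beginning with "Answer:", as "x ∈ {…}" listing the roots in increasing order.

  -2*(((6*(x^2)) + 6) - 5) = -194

Step 1. [-2*(((6*(x^2)) + 6) - 5) = -194] divide by the outer -2, so div: ((6*(x^2)) + 6) - 5 = 97.
Step 2. [((6*(x^2)) + 6) - 5 = 97] 5 comes off first (add 5). So sub: (6*(x^2)) + 6 = 102.
Step 3. [(6*(x^2)) + 6 = 102] 6 | LHS and 6 | 102: pull 6 out. So factor: (x^2) + 1 = 17.
Step 4. [(x^2) + 1 = 17] subtract 1: x sits inside (… + 1). So sub: x^2 = 16.
Step 5. [x^2 = 16] √ both sides: 16 ≥ 0 gives two branches ⇒ sqrt: x = 4 or -4.

Answer: x ∈ {-4, 4}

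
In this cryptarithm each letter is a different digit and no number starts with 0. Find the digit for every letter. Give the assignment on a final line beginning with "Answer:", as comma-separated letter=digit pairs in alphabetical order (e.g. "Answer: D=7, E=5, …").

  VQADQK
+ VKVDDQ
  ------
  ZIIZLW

Step 1. [col 1: K + Q ≡ W (mod 10)] column 1 (K + Q ≡ W (mod 10), carry-in 0) doesn't pin K yet; pick K=5 and continue ⇒ K=5.
Step 2. [col 1: K + Q ≡ W (mod 10)] Q=4 is one option consistent with column 1 (K + Q ≡ W (mod 10), carry-in 0) — take it. So Q=4.
Step 3. [col 1: K + Q ≡ W (mod 10)] in column 1 we have K+Q≡W with carry-in 0; given K=5, Q=4 and digits 4,5 already taken and all letters distinct, that pins W to 9, so W=9.
Step 4. [col 2: Q + D ≡ L (mod 10)] several values work for D in column 2 (Q + D ≡ L (mod 10), carry-in 0); try D=8. So D=8.
Step 5. [col 2: Q + D ≡ L (mod 10)] in column 2 we have Q+D≡L with carry-in 0; given Q=4, D=8 and digits 4,5,8,9 already taken and all letters distinct, that pins L to 2. So L=2.
Step 6. [col 3: D + D ≡ Z (mod 10)] from column 3 (D=8, carry-in 1, digits 2,4,5,8,9 already taken and all letters distinct): Z must equal 7, so Z=7.
Step 7. [col 4: A + V ≡ I (mod 10)] from column 4 (nothing yet, carry-in 1, digits 2,4,5,7,8,9 already taken and all letters distinct): I must equal 0, so I=0.
Step 8. [col 4: A + V ≡ I (mod 10)] no forcing yet in column 4 (carry-in 1); V=3 is free and consistent — try it. So V=3.
Step 9. [col 4: A + V ≡ I (mod 10)] in column 4 we have A+V≡I with carry-in 1; given V=3, I=0 and digits 0,2,3,4,5,7,8,9 already taken and all letters distinct, that pins A to 6, so A=6.

Answer: A=6, D=8, I=0, K=5, L=2, Q=4, V=3, W=9, Z=7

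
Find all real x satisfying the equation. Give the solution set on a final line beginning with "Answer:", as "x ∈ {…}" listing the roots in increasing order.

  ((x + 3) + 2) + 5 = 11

Step 1. [((x + 3) + 2) + 5 = 11] subtract 5: x sits inside (… + 5) ⇒ sub: (x + 3) + 2 = 6.
Step 2. [(x + 3) + 2 = 6] 2 comes off first (subtract 2) ⇒ sub: x + 3 = 4.
Step 3. [x + 3 = 4] 3 comes off first (subtract 3) ⇒ sub: x = 1.

Answer: x ∈ {1}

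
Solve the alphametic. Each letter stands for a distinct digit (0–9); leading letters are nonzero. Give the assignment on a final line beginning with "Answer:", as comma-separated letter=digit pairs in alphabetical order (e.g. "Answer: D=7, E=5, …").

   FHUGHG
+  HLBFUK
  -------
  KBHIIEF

Step 1. [col 1: G + K ≡ F (mod 10)] column 1 (G + K ≡ F (mod 10), carry-in 0) doesn't pin K yet; pick K=1 and continue. So K=1.
Step 2. [col 1: G + K ≡ F (mod 10)] column 1 (G + K ≡ F (mod 10), carry-in 0) doesn't pin G yet; pick G=4 and continue. So G=4.
Step 3. [col 1: G + K ≡ F (mod 10)] column 1: given G=4, K=1, carry-in 0, and digits 1,4 already taken and all letters distinct, G+K≡F (mod 10) forces F=5. So F=5.
Step 4. [col 2: H + U ≡ E (mod 10)] several values work for E in column 2 (H + U ≡ E (mod 10), carry-in 0); try E=3 ⇒ E=3.
Step 5. [col 2: H + U ≡ E (mod 10)] U=7 is one option consistent with column 2 (H + U ≡ E (mod 10), carry-in 0) — take it. So U=7.
Step 6. [col 2: H + U ≡ E (mod 10)] from column 2 (U=7, E=3, carry-in 0, digits 1,3,4,5,7 already taken and all letters distinct): H must equal 6, so H=6.
Step 7. [col 3: G + F ≡ I (mod 10)] column 3: given G=4, F=5, carry-in 1, and digits 1,3,4,5,6,7 already taken and all letters distinct, G+F≡I (mod 10) forces I=0 ⇒ I=0.
Step 8. [col 4: U + B ≡ I (mod 10)] column 4: given U=7, I=0, carry-in 1, and digits 0,1,3,4,5,6,7 already taken and all letters distinct, U+B≡I (mod 10) forces B=2 ⇒ B=2.
Step 9. [col 5: H + L ≡ H (mod 10)] from column 5 (H=6, carry-in 1, digits 0,1,2,3,4,5,6,7 already taken and all letters distinct): L must equal 9, so L=9.

Answer: B=2, E=3, F=5, G=4, H=6, I=0, K=1, L=9, U=7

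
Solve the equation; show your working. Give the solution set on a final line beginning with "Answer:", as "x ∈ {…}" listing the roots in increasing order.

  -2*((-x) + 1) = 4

Step 1. [-2*((-x) + 1) = 4] divide by the outer -2 ⇒ div: (-x) + 1 = -2.
Step 2. [(-x) + 1 = -2] 1 comes off first (subtract 1) ⇒ sub: -x = -3.
Step 3. [-x = -3] leading − — multiply by −1. So neg: x = 3.

Answer: x ∈ {3}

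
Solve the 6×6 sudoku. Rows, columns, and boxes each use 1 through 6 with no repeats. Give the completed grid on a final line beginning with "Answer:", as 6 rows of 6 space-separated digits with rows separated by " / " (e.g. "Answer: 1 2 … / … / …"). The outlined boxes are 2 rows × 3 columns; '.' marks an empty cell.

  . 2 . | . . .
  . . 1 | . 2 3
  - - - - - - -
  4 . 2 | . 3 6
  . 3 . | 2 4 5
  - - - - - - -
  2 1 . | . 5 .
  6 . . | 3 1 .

Step 1. [r5c6∈{4}] r5c6 is down to just 4, so r5c6=4.
Step 2. [r2c1∈{5}] r2c1 has the single candidate 5 ⇒ r2c1=5.
Step 3. [r1c4∈{1,4,5,6}] row 1 places 5 nowhere but r1c4. So r1c4=5.
Step 4. [r1c3∈{3,4,6}] across row 1, 4 lands solely at r1c3 ⇒ r1c3=4.
Step 5. [r5c4∈{6}] r5c4 is down to just 6, so r5c4=6.
Step 6. [r3c2∈{5}] r3c2's peers cover all but 5, so r3c2=5.
Step 7. [r1c1∈{3}] r1c1's peers cover all but 3, so r1c1=3.
Step 8. [r4c1∈{1}] nothing but 1 survives at r4c1 ⇒ r4c1=1.
Step 9. [r5c3∈{3}] r5c3 is down to just 3. So r5c3=3.
Step 10. [r2c4∈{4}] r2c4 has the single candidate 4. So r2c4=4.
Step 11. [r1c6∈{1}] nothing but 1 survives at r1c6 ⇒ r1c6=1.
Step 12. [r6c3∈{5}] nothing but 5 survives at r6c3. So r6c3=5.
Step 13. [r2c2∈{6}] r2c2 has the single candidate 6 ⇒ r2c2=6.
Step 14. [r1c5∈{6}] nothing but 6 survives at r1c5, so r1c5=6.
Step 15. [r3c4∈{1}] only 1 remains possible at r3c4, so r3c4=1.
Step 16. [r6c6∈{2}] r6c6's peers cover all but 2. So r6c6=2.
Step 17. [r6c2∈{4}] r6c2 is down to just 4. So r6c2=4.
Step 18. [r4c3∈{6}] r4c3's peers cover all but 6 ⇒ r4c3=6.

Answer: 3 2 4 5 6 1 / 5 6 1 4 2 3 / 4 5 2 1 3 6 / 1 3 6 2 4 5 / 2 1 3 6 5 4 / 6 4 5 3 1 2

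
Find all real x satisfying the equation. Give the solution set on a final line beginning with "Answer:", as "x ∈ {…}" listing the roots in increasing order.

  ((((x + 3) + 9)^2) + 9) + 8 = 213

Step 1. [((((x + 3) + 9)^2) + 9) + 8 = 213] peel the +8: subtract 8 from each side. So sub: (((x + 3) + 9)^2) + 9 = 205.
Step 2. [(((x + 3) + 9)^2) + 9 = 205] 9 comes off first (subtract 9) ⇒ sub: ((x + 3) + 9)^2 = 196.
Step 3. [((x + 3) + 9)^2 = 196] √ both sides: 196 ≥ 0 gives two branches, so sqrt: (x + 3) + 9 = 14 or -14.
Step 4. [(x + 3) + 9 = 14 or -14] the outer +9 inverts by subtracting 9 ⇒ sub: x + 3 = 5 or -23.
Step 5. [x + 3 = 5 or -23] +3 is outermost — subtract 3 both sides ⇒ sub: x = 2 or -26.

Answer: x ∈ {-26, 2}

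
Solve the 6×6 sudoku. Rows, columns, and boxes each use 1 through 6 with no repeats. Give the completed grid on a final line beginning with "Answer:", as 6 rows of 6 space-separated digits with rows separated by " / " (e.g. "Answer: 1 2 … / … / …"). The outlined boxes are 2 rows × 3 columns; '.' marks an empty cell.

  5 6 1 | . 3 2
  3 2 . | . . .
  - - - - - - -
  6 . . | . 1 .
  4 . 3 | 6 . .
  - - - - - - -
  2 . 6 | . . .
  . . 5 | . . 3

Step 1. [r4c6∈{5}] r4c6 is down to just 5. So r4c6=5.
Step 2. [r1c4∈{4}] r1c4 has the single candidate 4 ⇒ r1c4=4.
Step 3. [r6c1∈{1}] r6c1 is down to just 1 ⇒ r6c1=1.
Step 4. [r6c5∈{2,4,6}] r6c5 is the only open cell in row 6 admitting 6. So r6c5=6.
Step 5. [r5c5∈{4,5}] r5c5 is the only open cell in col 5 admitting 4. So r5c5=4.
Step 6. [r5c4∈{1,5}] row 5 places 5 nowhere but r5c4. So r5c4=5.
Step 7. [r2c4∈{1}] r2c4's peers cover all but 1, so r2c4=1.
Step 8. [r3c4∈{2,3}] 3 has one home in row 3: r3c4. So r3c4=3.
Step 9. [r5c6∈{1}] r5c6 is down to just 1. So r5c6=1.
Step 10. [r6c4∈{2}] r6c4's peers cover all but 2, so r6c4=2.
Step 11. [r2c6∈{6}] r2c6 has the single candidate 6, so r2c6=6.
Step 12. [r3c3∈{2}] r3c3's peers cover all but 2. So r3c3=2.
Step 13. [r4c5∈{2}] r4c5 has the single candidate 2 ⇒ r4c5=2.
Step 14. [r3c2∈{5}] r3c2 is down to just 5. So r3c2=5.
Step 15. [r4c2∈{1}] only 1 remains possible at r4c2, so r4c2=1.
Step 16. [r2c5∈{5}] r2c5 is down to just 5 ⇒ r2c5=5.
Step 17. [r5c2∈{3}] r5c2's peers cover all but 3 ⇒ r5c2=3.
Step 18. [r3c6∈{4}] r3c6 is down to just 4 ⇒ r3c6=4.
Step 19. [r6c2∈{4}] r6c2 is down to just 4, so r6c2=4.
Step 20. [r2c3∈{4}] nothing but 4 survives at r2c3, so r2c3=4.

Answer: 5 6 1 4 3 2 / 3 2 4 1 5 6 / 6 5 2 3 1 4 / 4 1 3 6 2 5 / 2 3 6 5 4 1 / 1 4 5 2 6 3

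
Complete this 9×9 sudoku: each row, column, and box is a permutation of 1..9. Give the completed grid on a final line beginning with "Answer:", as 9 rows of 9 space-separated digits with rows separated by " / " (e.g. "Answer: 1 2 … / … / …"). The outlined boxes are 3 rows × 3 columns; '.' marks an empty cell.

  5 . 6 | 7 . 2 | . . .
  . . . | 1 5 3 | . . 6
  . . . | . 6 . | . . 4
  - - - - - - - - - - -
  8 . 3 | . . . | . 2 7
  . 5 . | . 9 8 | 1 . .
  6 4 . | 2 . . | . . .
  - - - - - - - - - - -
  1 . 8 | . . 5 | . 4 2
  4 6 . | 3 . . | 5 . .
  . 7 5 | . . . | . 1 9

Step 1. [r3c6∈{9}] only 9 remains possible at r3c6 ⇒ r3c6=9.
Step 2. [r2c1∈{2,7,9}] in col 1, 9 fits only at r2c1 ⇒ r2c1=9.
Step 3. [r4c7∈{4,6,9}] 4 has one home in col 7: r4c7 ⇒ r4c7=4.
Step 4. [r3c4∈{8}] only 8 remains possible at r3c4, so r3c4=8.
Step 5. [r4c5∈{1}] only 1 remains possible at r4c5, so r4c5=1.
Step 6. [r5c9∈{3}] r5c9 has the single candidate 3. So r5c9=3.
Step 7. [r8c9∈{8}] only 8 remains possible at r8c9, so r8c9=8.
Step 8. [r8c8∈{7}] r8c8's peers cover all but 7 ⇒ r8c8=7.
Step 9. [r2c8∈{8}] r2c8's peers cover all but 8, so r2c8=8.
Step 10. [r2c2∈{2}] nothing but 2 survives at r2c2. So r2c2=2.
Step 11. [r8c3∈{2,9}] 9 has one home in row 8: r8c3, so r8c3=9.
Step 12. [r7c2∈{3}] r7c2 is down to just 3 ⇒ r7c2=3.
Step 13. [r4c6∈{6}] only 6 remains possible at r4c6 ⇒ r4c6=6.
Step 14. [r3c1∈{3,7}] in col 1, 3 fits only at r3c1 ⇒ r3c1=3.
Step 15. [r5c1∈{2,7}] col 1 places 7 nowhere but r5c1, so r5c1=7.
Step 16. [r7c7∈{6}] r7c7's peers cover all but 6 ⇒ r7c7=6.
Step 17. [r2c7∈{7}] r2c7 is down to just 7. So r2c7=7.
Step 18. [r9c5∈{2,4,8}] 8 has one home in row 9: r9c5 ⇒ r9c5=8.
Step 19. [r1c8∈{3,9}] r1c8 is the only open cell in col 8 admitting 3, so r1c8=3.
Step 20. [r3c2∈{1}] r3c2 has the single candidate 1, so r3c2=1.
Step 21. [r6c8∈{5,9}] 9 has one home in col 8: r6c8, so r6c8=9.
Step 22. [r9c4∈{4,6}] across row 9, 6 lands solely at r9c4, so r9c4=6.
Step 23. [r6c6∈{7}] r6c6 has the single candidate 7 ⇒ r6c6=7.
Step 24. [r6c7∈{8}] only 8 remains possible at r6c7. So r6c7=8.
Step 25. [r5c8∈{6}] r5c8 is down to just 6. So r5c8=6.
Step 26. [r7c4∈{9}] nothing but 9 survives at r7c4 ⇒ r7c4=9.
Step 27. [r5c3∈{2}] only 2 remains possible at r5c3, so r5c3=2.
Step 28. [r3c3∈{7}] nothing but 7 survives at r3c3. So r3c3=7.
Step 29. [r1c7∈{9}] r1c7 has the single candidate 9 ⇒ r1c7=9.
Step 30. [r8c6∈{1}] only 1 remains possible at r8c6 ⇒ r8c6=1.
Step 31. [r6c3∈{1}] r6c3 is down to just 1 ⇒ r6c3=1.
Step 32. [r9c7∈{3}] r9c7 has the single candidate 3, so r9c7=3.
Step 33. [r7c5∈{7}] r7c5's peers cover all but 7. So r7c5=7.
Step 34. [r6c5∈{3}] r6c5 has the single candidate 3, so r6c5=3.
Step 35. [r3c7∈{2}] r3c7's peers cover all but 2. So r3c7=2.
Step 36. [r1c2∈{8}] r1c2 has the single candidate 8, so r1c2=8.
Step 37. [r8c5∈{2}] r8c5 has the single candidate 2 ⇒ r8c5=2.
Step 38. [r9c6∈{4}] r9c6 has the single candidate 4 ⇒ r9c6=4.
Step 39. [r9c1∈{2}] r9c1 is down to just 2. So r9c1=2.
Step 40. [r3c8∈{5}] r3c8 has the single candidate 5, so r3c8=5.
Step 41. [r6c9∈{5}] r6c9 has the single candidate 5. So r6c9=5.
Step 42. [r4c2∈{9}] nothing but 9 survives at r4c2. So r4c2=9.
Step 43. [r4c4∈{5}] nothing but 5 survives at r4c4, so r4c4=5.
Step 44. [r2c3∈{4}] only 4 remains possible at r2c3, so r2c3=4.
Step 45. [r5c4∈{4}] r5c4 is down to just 4. So r5c4=4.
Step 46. [r1c5∈{4}] r1c5's peers cover all but 4, so r1c5=4.
Step 47. [r1c9∈{1}] r1c9 is down to just 1 ⇒ r1c9=1.

Answer: 5 8 6 7 4 2 9 3 1 / 9 2 4 1 5 3 7 8 6 / 3 1 7 8 6 9 2 5 4 / 8 9 3 5 1 6 4 2 7 / 7 5 2 4 9 8 1 6 3 / 6 4 1 2 3 7 8 9 5 / 1 3 8 9 7 5 6 4 2 / 4 6 9 3 2 1 5 7 8 / 2 7 5 6 8 4 3 1 9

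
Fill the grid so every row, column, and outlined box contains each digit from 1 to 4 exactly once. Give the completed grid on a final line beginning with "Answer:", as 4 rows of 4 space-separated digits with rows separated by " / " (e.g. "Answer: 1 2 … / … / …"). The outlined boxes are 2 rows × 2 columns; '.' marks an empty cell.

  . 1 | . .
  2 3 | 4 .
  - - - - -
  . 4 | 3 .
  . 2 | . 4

Step 1. [r4c3∈{1}] nothing but 1 survives at r4c3. So r4c3=1.
Step 2. [r1c3∈{2}] only 2 remains possible at r1c3. So r1c3=2.
Step 3. [r3c4∈{2}] nothing but 2 survives at r3c4 ⇒ r3c4=2.
Step 4. [r1c1∈{4}] only 4 remains possible at r1c1, so r1c1=4.
Step 5. [r3c1∈{1}] r3c1 is down to just 1 ⇒ r3c1=1.
Step 6. [r1c4∈{3}] nothing but 3 survives at r1c4. So r1c4=3.
Step 7. [r2c4∈{1}] r2c4 has the single candidate 1 ⇒ r2c4=1.
Step 8. [r4c1∈{3}] nothing but 3 survives at r4c1 ⇒ r4c1=3.

Answer: 4 1 2 3 / 2 3 4 1 / 1 4 3 2 / 3 2 1 4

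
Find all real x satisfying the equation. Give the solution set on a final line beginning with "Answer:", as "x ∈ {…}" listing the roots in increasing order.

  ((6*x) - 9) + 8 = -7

Step 1. [((6*x) - 9) + 8 = -7] +8 is outermost — subtract 8 both sides ⇒ sub: (6*x) - 9 = -15.
Step 2. [(6*x) - 9 = -15] 9 comes off first (add 9), so sub: 6*x = -6.
Step 3. [6*x = -6] 6 out front; divide by 6 ⇒ div: x = -1.

Answer: x ∈ {-1}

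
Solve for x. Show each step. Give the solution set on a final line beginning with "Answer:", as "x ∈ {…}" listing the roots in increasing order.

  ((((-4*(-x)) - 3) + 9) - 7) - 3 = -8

Step 1. [((((-4*(-x)) - 3) + 9) - 7) - 3 = -8] the outer -3 inverts by adding 3, so sub: (((-4*(-x)) - 3) + 9) - 7 = -5.
Step 2. [(((-4*(-x)) - 3) + 9) - 7 = -5] -7 is outermost — add 7 both sides, so sub: ((-4*(-x)) - 3) + 9 = 2.
Step 3. [((-4*(-x)) - 3) + 9 = 2] +9 is outermost — subtract 9 both sides ⇒ sub: (-4*(-x)) - 3 = -7.
Step 4. [(-4*(-x)) - 3 = -7] add 3: x sits inside (… - 3), so sub: -4*(-x) = -4.
Step 5. [-4*(-x) = -4] divide by the outer -4 ⇒ div: -x = 1.
Step 6. [-x = 1] flip signs both sides ⇒ neg: x = -1.

Answer: x ∈ {-1}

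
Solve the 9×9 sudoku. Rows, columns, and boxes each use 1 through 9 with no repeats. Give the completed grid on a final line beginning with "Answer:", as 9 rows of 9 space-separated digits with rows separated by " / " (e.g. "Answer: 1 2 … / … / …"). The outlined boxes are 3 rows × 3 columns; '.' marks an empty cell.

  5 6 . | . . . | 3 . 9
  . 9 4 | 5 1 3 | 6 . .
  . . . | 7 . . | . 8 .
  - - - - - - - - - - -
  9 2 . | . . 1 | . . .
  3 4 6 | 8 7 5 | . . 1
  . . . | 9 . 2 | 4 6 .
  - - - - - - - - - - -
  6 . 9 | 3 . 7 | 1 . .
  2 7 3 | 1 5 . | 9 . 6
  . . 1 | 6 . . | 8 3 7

Step 1. [r2c9∈{2}] r2c9 has the single candidate 2 ⇒ r2c9=2.
Step 2. [r9c5∈{2,4,9}] row 9 places 2 nowhere but r9c5 ⇒ r9c5=2.
Step 3. [r8c8∈{4}] nothing but 4 survives at r8c8, so r8c8=4.
Step 4. [r7c5∈{4,8}] r7c5 is the only open cell in row 7 admitting 4. So r7c5=4.
Step 5. [r7c9∈{5}] r7c9 is down to just 5. So r7c9=5.
Step 6. [r4c8∈{5,7}] col 8 places 5 nowhere but r4c8. So r4c8=5.
Step 7. [r6c3∈{5,7,8}] 5 has one home in col 3: r6c3. So r6c3=5.
Step 8. [r6c1∈{1,7,8}] 7 has one home in row 6: r6c1 ⇒ r6c1=7.
Step 9. [r3c6∈{4,6,9}] 6 has one home in col 6: r3c6. So r3c6=6.
Step 10. [r1c3∈{2,7,8}] in col 3, 7 fits only at r1c3, so r1c3=7.
Step 11. [r1c6∈{4,8}] 4 has one home in col 6: r1c6. So r1c6=4.
Step 12. [r6c5∈{3}] r6c5 is down to just 3, so r6c5=3.
Step 13. [r6c2∈{1,8}] across row 6, 1 lands solely at r6c2 ⇒ r6c2=1.
Step 14. [r5c7∈{2}] nothing but 2 survives at r5c7 ⇒ r5c7=2.
Step 15. [r6c9∈{8}] only 8 remains possible at r6c9. So r6c9=8.
Step 16. [r3c5∈{9}] r3c5 has the single candidate 9, so r3c5=9.
Step 17. [r2c8∈{7}] r2c8's peers cover all but 7 ⇒ r2c8=7.
Step 18. [r9c1∈{4}] nothing but 4 survives at r9c1 ⇒ r9c1=4.
Step 19. [r4c9∈{3}] r4c9 is down to just 3 ⇒ r4c9=3.
Step 20. [r4c7∈{7}] r4c7 is down to just 7. So r4c7=7.
Step 21. [r1c8∈{1}] only 1 remains possible at r1c8, so r1c8=1.
Step 22. [r1c4∈{2}] r1c4 has the single candidate 2. So r1c4=2.
Step 23. [r7c8∈{2}] r7c8 has the single candidate 2. So r7c8=2.
Step 24. [r8c6∈{8}] r8c6's peers cover all but 8, so r8c6=8.
Step 25. [r9c2∈{5}] only 5 remains possible at r9c2. So r9c2=5.
Step 26. [r3c7∈{5}] only 5 remains possible at r3c7. So r3c7=5.
Step 27. [r9c6∈{9}] nothing but 9 survives at r9c6. So r9c6=9.
Step 28. [r3c3∈{2}] r3c3 has the single candidate 2. So r3c3=2.
Step 29. [r7c2∈{8}] nothing but 8 survives at r7c2, so r7c2=8.
Step 30. [r3c9∈{4}] r3c9's peers cover all but 4, so r3c9=4.
Step 31. [r4c4∈{4}] r4c4 is down to just 4 ⇒ r4c4=4.
Step 32. [r2c1∈{8}] r2c1 has the single candidate 8. So r2c1=8.
Step 33. [r1c5∈{8}] r1c5's peers cover all but 8 ⇒ r1c5=8.
Step 34. [r5c8∈{9}] only 9 remains possible at r5c8 ⇒ r5c8=9.
Step 35. [r4c5∈{6}] only 6 remains possible at r4c5 ⇒ r4c5=6.
Step 36. [r3c2∈{3}] r3c2 has the single candidate 3, so r3c2=3.
Step 37. [r3c1∈{1}] r3c1 is down to just 1. So r3c1=1.
Step 38. [r4c3∈{8}] r4c3 has the single candidate 8 ⇒ r4c3=8.

Answer: 5 6 7 2 8 4 3 1 9 / 8 9 4 5 1 3 6 7 2 / 1 3 2 7 9 6 5 8 4 / 9 2 8 4 6 1 7 5 3 / 3 4 6 8 7 5 2 9 1 / 7 1 5 9 3 2 4 6 8 / 6 8 9 3 4 7 1 2 5 / 2 7 3 1 5 8 9 4 6 / 4 5 1 6 2 9 8 3 7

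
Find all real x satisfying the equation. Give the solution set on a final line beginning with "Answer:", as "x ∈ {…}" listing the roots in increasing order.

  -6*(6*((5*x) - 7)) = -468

Step 1. [-6*(6*((5*x) - 7)) = -468] LHS = -6·(…); ÷-6 both sides. So div: 6*((5*x) - 7) = 78.
Step 2. [6*((5*x) - 7) = 78] divide by the outer 6. So div: (5*x) - 7 = 13.
Step 3. [(5*x) - 7 = 13] add 7: x sits inside (… - 7) ⇒ sub: 5*x = 20.
Step 4. [5*x = 20] LHS = 5·(…); ÷5 both sides ⇒ div: x = 4.

Answer: x ∈ {4}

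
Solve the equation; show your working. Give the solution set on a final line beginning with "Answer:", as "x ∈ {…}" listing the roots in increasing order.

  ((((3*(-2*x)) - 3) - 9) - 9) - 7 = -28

Step 1. [((((3*(-2*x)) - 3) - 9) - 9) - 7 = -28] add 7: x sits inside (… - 7). So sub: (((3*(-2*x)) - 3) - 9) - 9 = -21.
Step 2. [(((3*(-2*x)) - 3) - 9) - 9 = -21] the outer -9 inverts by adding 9. So sub: ((3*(-2*x)) - 3) - 9 = -12.
Step 3. [((3*(-2*x)) - 3) - 9 = -12] add 9: x sits inside (… - 9). So sub: (3*(-2*x)) - 3 = -3.
Step 4. [(3*(-2*x)) - 3 = -3] 3 comes off first (add 3), so sub: 3*(-2*x) = 0.
Step 5. [3*(-2*x) = 0] 3·(inner) — divide through by 3, so div: -2*x = 0.
Step 6. [-2*x = 0] -2 out front; divide by -2, so div: x = 0.

Answer: x ∈ {0}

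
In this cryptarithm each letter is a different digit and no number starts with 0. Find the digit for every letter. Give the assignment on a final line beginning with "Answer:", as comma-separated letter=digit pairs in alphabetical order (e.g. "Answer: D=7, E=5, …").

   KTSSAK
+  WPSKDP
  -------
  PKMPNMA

Step 1. [col 1: K + P ≡ A (mod 10)] column 1 (K + P ≡ A (mod 10), carry-in 0) doesn't pin A yet; pick A=7 and continue, so A=7.
Step 2. [col 1: K + P ≡ A (mod 10)] column 1 (K + P ≡ A (mod 10), carry-in 0) doesn't pin K yet; pick K=6 and continue ⇒ K=6.
Step 3. [col 1: K + P ≡ A (mod 10)] column 1 reads K+P+carry(0)=A with K=6, A=7; with digits 6,7 already taken and all letters distinct, the only value for P is 1, so P=1.
Step 4. [col 2: A + D ≡ M (mod 10)] D=3 is one option consistent with column 2 (A + D ≡ M (mod 10), carry-in 0) — take it. So D=3.
Step 5. [col 2: A + D ≡ M (mod 10)] in column 2 we have A+D≡M with carry-in 0; given A=7, D=3 and digits 1,3,6,7 already taken and all letters distinct, that pins M to 0. So M=0.
Step 6. [col 3: S + K ≡ N (mod 10)] column 3 (S + K ≡ N (mod 10), carry-in 1) doesn't pin S yet; pick S=5 and continue ⇒ S=5.
Step 7. [col 3: S + K ≡ N (mod 10)] in column 3 we have S+K≡N with carry-in 1; given S=5, K=6 and digits 0,1,3,5,6,7 already taken and all letters distinct, that pins N to 2 ⇒ N=2.
Step 8. [col 5: T + P ≡ M (mod 10)] in column 5 we have T+P≡M with carry-in 1; given P=1, M=0 and digits 0,1,2,3,5,6,7 already taken and all letters distinct, that pins T to 8. So T=8.
Step 9. [col 6: K + W ≡ K (mod 10)] column 6: given K=6, carry-in 1, and digits 0,1,2,3,5,6,7,8 already taken and all letters distinct, K+W≡K (mod 10) forces W=9 ⇒ W=9.

Answer: A=7, D=3, K=6, M=0, N=2, P=1, S=5, T=8, W=9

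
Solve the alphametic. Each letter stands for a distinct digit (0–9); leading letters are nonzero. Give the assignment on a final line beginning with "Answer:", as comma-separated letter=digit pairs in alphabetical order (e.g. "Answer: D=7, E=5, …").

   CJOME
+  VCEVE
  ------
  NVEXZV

Step 1. [col 1: E + E ≡ V (mod 10)] no forcing yet in column 1 (carry-in 0); V=4 is free and consistent — try it. So V=4.
Step 2. [N] adding two 5-digit numbers gives at most 5+1 digits, and here it does — N is that final carry and must be 1, so N=1.
Step 3. [col 1: E + E ≡ V (mod 10)] E=2 is one option consistent with column 1 (E + E ≡ V (mod 10), carry-in 0) — take it. So E=2.
Step 4. [col 2: M + V ≡ Z (mod 10)] column 2 (M + V ≡ Z (mod 10), carry-in 0) doesn't pin M yet; pick M=6 and continue. So M=6.
Step 5. [col 2: M + V ≡ Z (mod 10)] from column 2 (M=6, V=4, carry-in 0, digits 1,2,4,6 already taken and all letters distinct): Z must equal 0 ⇒ Z=0.
Step 6. [col 3: O + E ≡ X (mod 10)] column 3: given E=2, carry-in 1, and digits 0,1,2,4,6 already taken and all letters distinct, O+E≡X (mod 10) forces O=5, so O=5.
Step 7. [col 3: O + E ≡ X (mod 10)] in column 3 we have O+E≡X with carry-in 1; given O=5, E=2 and digits 0,1,2,4,5,6 already taken and all letters distinct, that pins X to 8 ⇒ X=8.
Step 8. [col 4: J + C ≡ E (mod 10)] no forcing yet in column 4 (carry-in 0); C=9 is free and consistent — try it ⇒ C=9.
Step 9. [col 4: J + C ≡ E (mod 10)] column 4 reads J+C+carry(0)=E with C=9, E=2; with digits 0,1,2,4,5,6,8,9 already taken and all letters distinct, the only value for J is 3. So J=3.

Answer: C=9, E=2, J=3, M=6, N=1, O=5, V=4, X=8, Z=0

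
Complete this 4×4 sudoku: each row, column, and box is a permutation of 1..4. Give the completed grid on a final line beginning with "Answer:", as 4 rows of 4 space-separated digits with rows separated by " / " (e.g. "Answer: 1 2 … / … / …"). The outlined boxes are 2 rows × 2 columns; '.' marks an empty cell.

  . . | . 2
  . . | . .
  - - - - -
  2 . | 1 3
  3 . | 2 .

Step 1. [r4c2∈{1,4}] across row 4, 1 lands solely at r4c2, so r4c2=1.
Step 2. [r3c2∈{4}] r3c2 is down to just 4, so r3c2=4.
Step 3. [r1c1∈{1,4}] 1 has one home in row 1: r1c1, so r1c1=1.
Step 4. [r1c3∈{3,4}] across row 1, 4 lands solely at r1c3. So r1c3=4.
Step 5. [r1c2∈{3}] only 3 remains possible at r1c2, so r1c2=3.
Step 6. [r2c2∈{2}] nothing but 2 survives at r2c2. So r2c2=2.
Step 7. [r2c3∈{3}] only 3 remains possible at r2c3, so r2c3=3.
Step 8. [r4c4∈{4}] r4c4's peers cover all but 4 ⇒ r4c4=4.
Step 9. [r2c4∈{1}] only 1 remains possible at r2c4, so r2c4=1.
Step 10. [r2c1∈{4}] r2c1's peers cover all but 4 ⇒ r2c1=4.

Answer: 1 3 4 2 / 4 2 3 1 / 2 4 1 3 / 3 1 2 4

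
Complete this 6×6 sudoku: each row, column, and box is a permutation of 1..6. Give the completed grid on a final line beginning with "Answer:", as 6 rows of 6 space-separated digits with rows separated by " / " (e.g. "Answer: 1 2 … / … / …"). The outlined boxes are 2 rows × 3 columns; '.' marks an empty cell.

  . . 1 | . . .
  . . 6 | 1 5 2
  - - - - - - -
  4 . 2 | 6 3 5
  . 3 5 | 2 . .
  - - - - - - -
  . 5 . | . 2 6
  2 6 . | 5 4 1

Step 1. [r1c4∈{3,4}] 4 has one home in col 4: r1c4 ⇒ r1c4=4.
Step 2. [r6c3∈{3}] r6c3's peers cover all but 3. So r6c3=3.
Step 3. [r5c1∈{1}] r5c1 is down to just 1, so r5c1=1.
Step 4. [r2c1∈{3}] nothing but 3 survives at r2c1, so r2c1=3.
Step 5. [r1c1∈{5}] r1c1 has the single candidate 5. So r1c1=5.
Step 6. [r1c5∈{6}] r1c5 has the single candidate 6, so r1c5=6.
Step 7. [r2c2∈{4}] r2c2 is down to just 4. So r2c2=4.
Step 8. [r5c3∈{4}] r5c3's peers cover all but 4, so r5c3=4.
Step 9. [r1c6∈{3}] r1c6's peers cover all but 3. So r1c6=3.
Step 10. [r4c1∈{6}] r4c1 is down to just 6, so r4c1=6.
Step 11. [r5c4∈{3}] only 3 remains possible at r5c4 ⇒ r5c4=3.
Step 12. [r3c2∈{1}] r3c2 is down to just 1 ⇒ r3c2=1.
Step 13. [r4c6∈{4}] r4c6 has the single candidate 4 ⇒ r4c6=4.
Step 14. [r4c5∈{1}] r4c5's peers cover all but 1 ⇒ r4c5=1.
Step 15. [r1c2∈{2}] only 2 remains possible at r1c2, so r1c2=2.

Answer: 5 2 1 4 6 3 / 3 4 6 1 5 2 / 4 1 2 6 3 5 / 6 3 5 2 1 4 / 1 5 4 3 2 6 / 2 6 3 5 4 1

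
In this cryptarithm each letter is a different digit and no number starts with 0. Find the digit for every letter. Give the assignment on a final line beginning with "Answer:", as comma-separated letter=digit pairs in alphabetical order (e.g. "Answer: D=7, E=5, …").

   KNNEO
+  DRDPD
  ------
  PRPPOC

Step 1. [col 1: O + D ≡ C (mod 10)] O=5 is one option consistent with column 1 (O + D ≡ C (mod 10), carry-in 0) — take it, so O=5.
Step 2. [col 1: O + D ≡ C (mod 10)] column 1 (O + D ≡ C (mod 10), carry-in 0) doesn't pin C yet; pick C=2 and continue. So C=2.
Step 3. [P] the sum has 6 digits but both addends have 5; that extra leading digit P is the final carry, namely 1. So P=1.
Step 4. [col 1: O + D ≡ C (mod 10)] column 1: given O=5, C=2, carry-in 0, and digits 1,2,5 already taken and all letters distinct, O+D≡C (mod 10) forces D=7, so D=7.
Step 5. [col 2: E + P ≡ O (mod 10)] in column 2 we have E+P≡O with carry-in 1; given P=1, O=5 and digits 1,2,5,7 already taken and all letters distinct, that pins E to 3 ⇒ E=3.
Step 6. [col 3: N + D ≡ P (mod 10)] from column 3 (D=7, P=1, carry-in 0, digits 1,2,3,5,7 already taken and all letters distinct): N must equal 4 ⇒ N=4.
Step 7. [col 4: N + R ≡ P (mod 10)] column 4 reads N+R+carry(1)=P with N=4, P=1; with digits 1,2,3,4,5,7 already taken and all letters distinct, the only value for R is 6 ⇒ R=6.
Step 8. [col 5: K + D ≡ R (mod 10)] from column 5 (D=7, R=6, carry-in 1, digits 1,2,3,4,5,6,7 already taken and all letters distinct): K must equal 8. So K=8.

Answer: C=2, D=7, E=3, K=8, N=4, O=5, P=1, R=6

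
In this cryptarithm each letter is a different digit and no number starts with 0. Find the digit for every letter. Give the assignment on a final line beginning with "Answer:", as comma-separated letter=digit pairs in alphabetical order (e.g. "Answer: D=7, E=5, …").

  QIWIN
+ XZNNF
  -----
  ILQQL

Step 1. [col 1: N + F ≡ L (mod 10)] column 1 (N + F ≡ L (mod 10), carry-in 0) doesn't pin N yet; pick N=4 and continue, so N=4.
Step 2. [col 1: N + F ≡ L (mod 10)] column 1 (N + F ≡ L (mod 10), carry-in 0) doesn't pin L yet; pick L=9 and continue ⇒ L=9.
Step 3. [col 1: N + F ≡ L (mod 10)] in column 1 we have N+F≡L with carry-in 0; given N=4, L=9 and digits 4,9 already taken and all letters distinct, that pins F to 5, so F=5.
Step 4. [col 2: I + N ≡ Q (mod 10)] Q=2 is one option consistent with column 2 (I + N ≡ Q (mod 10), carry-in 0) — take it ⇒ Q=2.
Step 5. [col 2: I + N ≡ Q (mod 10)] in column 2 we have I+N≡Q with carry-in 0; given N=4, Q=2 and digits 2,4,5,9 already taken and all letters distinct, that pins I to 8, so I=8.
Step 6. [col 3: W + N ≡ Q (mod 10)] column 3 reads W+N+carry(1)=Q with N=4, Q=2; with digits 2,4,5,8,9 already taken and all letters distinct, the only value for W is 7, so W=7.
Step 7. [col 4: I + Z ≡ L (mod 10)] from column 4 (I=8, L=9, carry-in 1, digits 2,4,5,7,8,9 already taken and all letters distinct): Z must equal 0 ⇒ Z=0.
Step 8. [col 5: Q + X ≡ I (mod 10)] from column 5 (Q=2, I=8, carry-in 0, digits 0,2,4,5,7,8,9 already taken and all letters distinct): X must equal 6, so X=6.

Answer: F=5, I=8, L=9, N=4, Q=2, W=7, X=6, Z=0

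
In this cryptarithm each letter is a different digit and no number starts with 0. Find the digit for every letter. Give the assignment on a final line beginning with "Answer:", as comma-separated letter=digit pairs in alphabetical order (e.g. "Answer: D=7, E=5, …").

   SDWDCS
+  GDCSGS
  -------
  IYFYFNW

Step 1. [col 1: S + S ≡ W (mod 10)] no forcing yet in column 1 (carry-in 0); W=4 is free and consistent — try it ⇒ W=4.
Step 2. [I] the sum has 7 digits but both addends have 6; that extra leading digit I is the final carry, namely 1, so I=1.
Step 3. [col 1: S + S ≡ W (mod 10)] several values work for S in column 1 (S + S ≡ W (mod 10), carry-in 0); try S=7. So S=7.
Step 4. [col 2: C + G ≡ N (mod 10)] C=5 is one option consistent with column 2 (C + G ≡ N (mod 10), carry-in 1) — take it, so C=5.
Step 5. [col 2: C + G ≡ N (mod 10)] several values work for G in column 2 (C + G ≡ N (mod 10), carry-in 1); try G=2. So G=2.
Step 6. [col 2: C + G ≡ N (mod 10)] column 2 reads C+G+carry(1)=N with C=5, G=2; with digits 1,2,4,5,7 already taken and all letters distinct, the only value for N is 8. So N=8.
Step 7. [col 3: D + S ≡ F (mod 10)] several values work for D in column 3 (D + S ≡ F (mod 10), carry-in 0); try D=6 ⇒ D=6.
Step 8. [col 3: D + S ≡ F (mod 10)] from column 3 (D=6, S=7, carry-in 0, digits 1,2,4,5,6,7,8 already taken and all letters distinct): F must equal 3 ⇒ F=3.
Step 9. [col 4: W + C ≡ Y (mod 10)] from column 4 (W=4, C=5, carry-in 1, digits 1,2,3,4,5,6,7,8 already taken and all letters distinct): Y must equal 0 ⇒ Y=0.

Answer: C=5, D=6, F=3, G=2, I=1, N=8, S=7, W=4, Y=0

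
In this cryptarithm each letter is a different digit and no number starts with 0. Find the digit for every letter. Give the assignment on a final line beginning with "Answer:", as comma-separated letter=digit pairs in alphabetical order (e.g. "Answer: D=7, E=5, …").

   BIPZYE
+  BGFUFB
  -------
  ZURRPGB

Step 1. [Z] Z is the leading digit of a 7-digit sum of two 6-digit numbers; the final carry is exactly 1, so Z=1.
Step 2. [col 1: E + B ≡ B (mod 10)] in column 1 we have E+B≡B with carry-in 0; given nothing yet and digits 1 already taken and all letters distinct, that pins E to 0. So E=0.
Step 3. [col 1: E + B ≡ B (mod 10)] column 1 (E + B ≡ B (mod 10), carry-in 0) doesn't pin B yet; pick B=8 and continue. So B=8.
Step 4. [col 2: Y + F ≡ G (mod 10)] no forcing yet in column 2 (carry-in 0); G=5 is free and consistent — try it ⇒ G=5.
Step 5. [col 2: Y + F ≡ G (mod 10)] F=2 is one option consistent with column 2 (Y + F ≡ G (mod 10), carry-in 0) — take it. So F=2.
Step 6. [col 2: Y + F ≡ G (mod 10)] in column 2 we have Y+F≡G with carry-in 0; given F=2, G=5 and digits 0,1,2,5,8 already taken and all letters distinct, that pins Y to 3. So Y=3.
Step 7. [col 3: Z + U ≡ P (mod 10)] in column 3 we have Z+U≡P with carry-in 0; given Z=1 and digits 0,1,2,3,5,8 already taken and all letters distinct, that pins P to 7 ⇒ P=7.
Step 8. [col 3: Z + U ≡ P (mod 10)] column 3: given Z=1, P=7, carry-in 0, and digits 0,1,2,3,5,7,8 already taken and all letters distinct, Z+U≡P (mod 10) forces U=6. So U=6.
Step 9. [col 4: P + F ≡ R (mod 10)] column 4 reads P+F+carry(0)=R with P=7, F=2; with digits 0,1,2,3,5,6,7,8 already taken and all letters distinct, the only value for R is 9, so R=9.
Step 10. [col 5: I + G ≡ R (mod 10)] column 5: given G=5, R=9, carry-in 0, and digits 0,1,2,3,5,6,7,8,9 already taken and all letters distinct, I+G≡R (mod 10) forces I=4. So I=4.

Answer: B=8, E=0, F=2, G=5, I=4, P=7, R=9, U=6, Y=3, Z=1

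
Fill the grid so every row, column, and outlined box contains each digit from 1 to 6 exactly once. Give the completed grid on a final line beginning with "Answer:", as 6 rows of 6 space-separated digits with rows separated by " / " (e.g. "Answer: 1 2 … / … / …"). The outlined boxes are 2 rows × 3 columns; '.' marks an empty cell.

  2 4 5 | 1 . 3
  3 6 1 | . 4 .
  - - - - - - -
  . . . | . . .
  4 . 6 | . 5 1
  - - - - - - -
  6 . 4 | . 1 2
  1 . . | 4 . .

Step 1. [r3c5∈{2,3,6}] r3c5 is the only open cell in col 5 admitting 2. So r3c5=2.
Step 2. [r3c3∈{3}] r3c3's peers cover all but 3 ⇒ r3c3=3.
Step 3. [r6c5∈{3,6}] in col 5, 3 fits only at r6c5, so r6c5=3.
Step 4. [r5c4∈{5}] r5c4's peers cover all but 5 ⇒ r5c4=5.
Step 5. [r6c2∈{2,5}] in row 6, 5 fits only at r6c2, so r6c2=5.
Step 6. [r6c6∈{6}] only 6 remains possible at r6c6, so r6c6=6.
Step 7. [r3c6∈{4}] r3c6 is down to just 4. So r3c6=4.
Step 8. [r2c4∈{2}] r2c4 is down to just 2 ⇒ r2c4=2.
Step 9. [r1c5∈{6}] r1c5's peers cover all but 6. So r1c5=6.
Step 10. [r2c6∈{5}] nothing but 5 survives at r2c6. So r2c6=5.
Step 11. [r4c2∈{2}] r4c2 is down to just 2, so r4c2=2.
Step 12. [r3c2∈{1}] r3c2's peers cover all but 1. So r3c2=1.
Step 13. [r3c4∈{6}] r3c4's peers cover all but 6. So r3c4=6.
Step 14. [r4c4∈{3}] r4c4's peers cover all but 3 ⇒ r4c4=3.
Step 15. [r3c1∈{5}] r3c1's peers cover all but 5 ⇒ r3c1=5.
Step 16. [r6c3∈{2}] r6c3 is down to just 2 ⇒ r6c3=2.
Step 17. [r5c2∈{3}] r5c2 is down to just 3, so r5c2=3.

Answer: 2 4 5 1 6 3 / 3 6 1 2 4 5 / 5 1 3 6 2 4 / 4 2 6 3 5 1 / 6 3 4 5 1 2 / 1 5 2 4 3 6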